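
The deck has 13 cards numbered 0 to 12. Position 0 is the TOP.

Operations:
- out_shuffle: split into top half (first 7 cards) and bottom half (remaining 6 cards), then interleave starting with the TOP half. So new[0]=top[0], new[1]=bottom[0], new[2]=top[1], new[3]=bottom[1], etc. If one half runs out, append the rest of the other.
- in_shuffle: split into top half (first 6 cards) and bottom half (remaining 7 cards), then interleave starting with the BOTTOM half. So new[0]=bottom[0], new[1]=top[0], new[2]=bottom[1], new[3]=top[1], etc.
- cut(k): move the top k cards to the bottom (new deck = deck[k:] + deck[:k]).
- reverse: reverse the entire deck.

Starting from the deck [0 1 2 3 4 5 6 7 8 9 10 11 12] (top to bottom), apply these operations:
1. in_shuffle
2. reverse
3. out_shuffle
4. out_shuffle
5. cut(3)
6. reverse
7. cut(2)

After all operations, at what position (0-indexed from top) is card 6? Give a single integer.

Answer: 4

Derivation:
After op 1 (in_shuffle): [6 0 7 1 8 2 9 3 10 4 11 5 12]
After op 2 (reverse): [12 5 11 4 10 3 9 2 8 1 7 0 6]
After op 3 (out_shuffle): [12 2 5 8 11 1 4 7 10 0 3 6 9]
After op 4 (out_shuffle): [12 7 2 10 5 0 8 3 11 6 1 9 4]
After op 5 (cut(3)): [10 5 0 8 3 11 6 1 9 4 12 7 2]
After op 6 (reverse): [2 7 12 4 9 1 6 11 3 8 0 5 10]
After op 7 (cut(2)): [12 4 9 1 6 11 3 8 0 5 10 2 7]
Card 6 is at position 4.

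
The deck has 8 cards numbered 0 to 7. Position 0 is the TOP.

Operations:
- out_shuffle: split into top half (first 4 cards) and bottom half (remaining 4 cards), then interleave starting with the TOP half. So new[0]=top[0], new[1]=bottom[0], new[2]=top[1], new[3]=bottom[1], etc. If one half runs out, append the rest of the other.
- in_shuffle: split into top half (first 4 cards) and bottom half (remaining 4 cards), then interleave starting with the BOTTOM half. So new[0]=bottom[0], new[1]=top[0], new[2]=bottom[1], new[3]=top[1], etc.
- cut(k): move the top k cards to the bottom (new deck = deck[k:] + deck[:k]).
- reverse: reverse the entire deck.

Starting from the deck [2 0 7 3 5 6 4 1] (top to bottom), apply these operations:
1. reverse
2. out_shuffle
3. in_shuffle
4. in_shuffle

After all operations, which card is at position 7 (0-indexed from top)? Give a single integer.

After op 1 (reverse): [1 4 6 5 3 7 0 2]
After op 2 (out_shuffle): [1 3 4 7 6 0 5 2]
After op 3 (in_shuffle): [6 1 0 3 5 4 2 7]
After op 4 (in_shuffle): [5 6 4 1 2 0 7 3]
Position 7: card 3.

Answer: 3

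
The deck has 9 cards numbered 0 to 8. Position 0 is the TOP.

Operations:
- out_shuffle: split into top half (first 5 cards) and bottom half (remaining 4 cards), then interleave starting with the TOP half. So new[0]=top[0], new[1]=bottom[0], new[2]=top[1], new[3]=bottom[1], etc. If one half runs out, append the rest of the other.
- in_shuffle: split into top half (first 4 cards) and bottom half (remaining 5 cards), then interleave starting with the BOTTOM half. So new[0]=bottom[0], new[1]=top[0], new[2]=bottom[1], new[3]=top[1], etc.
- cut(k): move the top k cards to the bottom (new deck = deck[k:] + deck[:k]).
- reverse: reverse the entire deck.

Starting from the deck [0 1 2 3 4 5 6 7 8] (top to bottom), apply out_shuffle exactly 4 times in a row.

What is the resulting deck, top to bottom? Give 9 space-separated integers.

Answer: 0 4 8 3 7 2 6 1 5

Derivation:
After op 1 (out_shuffle): [0 5 1 6 2 7 3 8 4]
After op 2 (out_shuffle): [0 7 5 3 1 8 6 4 2]
After op 3 (out_shuffle): [0 8 7 6 5 4 3 2 1]
After op 4 (out_shuffle): [0 4 8 3 7 2 6 1 5]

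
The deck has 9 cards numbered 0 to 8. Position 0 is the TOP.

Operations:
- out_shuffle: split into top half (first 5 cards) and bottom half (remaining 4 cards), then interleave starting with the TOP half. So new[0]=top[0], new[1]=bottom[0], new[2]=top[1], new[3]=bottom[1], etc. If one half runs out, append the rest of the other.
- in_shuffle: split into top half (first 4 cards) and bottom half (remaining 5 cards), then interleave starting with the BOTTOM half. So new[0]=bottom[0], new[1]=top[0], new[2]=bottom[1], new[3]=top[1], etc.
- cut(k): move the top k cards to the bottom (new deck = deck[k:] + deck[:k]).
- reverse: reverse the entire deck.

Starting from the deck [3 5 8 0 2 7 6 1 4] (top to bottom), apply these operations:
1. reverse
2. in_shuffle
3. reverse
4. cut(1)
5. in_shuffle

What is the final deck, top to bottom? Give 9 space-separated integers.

After op 1 (reverse): [4 1 6 7 2 0 8 5 3]
After op 2 (in_shuffle): [2 4 0 1 8 6 5 7 3]
After op 3 (reverse): [3 7 5 6 8 1 0 4 2]
After op 4 (cut(1)): [7 5 6 8 1 0 4 2 3]
After op 5 (in_shuffle): [1 7 0 5 4 6 2 8 3]

Answer: 1 7 0 5 4 6 2 8 3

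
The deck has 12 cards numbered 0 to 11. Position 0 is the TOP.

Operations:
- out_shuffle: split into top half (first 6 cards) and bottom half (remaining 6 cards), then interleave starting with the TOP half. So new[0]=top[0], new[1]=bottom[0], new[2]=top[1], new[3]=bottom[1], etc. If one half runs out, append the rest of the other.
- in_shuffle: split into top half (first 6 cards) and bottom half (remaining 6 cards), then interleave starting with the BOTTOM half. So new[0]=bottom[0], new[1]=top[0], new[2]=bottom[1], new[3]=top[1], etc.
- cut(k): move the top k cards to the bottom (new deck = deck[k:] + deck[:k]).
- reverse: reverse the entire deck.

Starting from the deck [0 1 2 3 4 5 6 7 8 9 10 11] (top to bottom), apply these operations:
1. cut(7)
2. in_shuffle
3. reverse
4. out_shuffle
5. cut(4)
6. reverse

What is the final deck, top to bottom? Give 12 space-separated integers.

Answer: 3 6 9 0 1 4 7 10 2 5 8 11

Derivation:
After op 1 (cut(7)): [7 8 9 10 11 0 1 2 3 4 5 6]
After op 2 (in_shuffle): [1 7 2 8 3 9 4 10 5 11 6 0]
After op 3 (reverse): [0 6 11 5 10 4 9 3 8 2 7 1]
After op 4 (out_shuffle): [0 9 6 3 11 8 5 2 10 7 4 1]
After op 5 (cut(4)): [11 8 5 2 10 7 4 1 0 9 6 3]
After op 6 (reverse): [3 6 9 0 1 4 7 10 2 5 8 11]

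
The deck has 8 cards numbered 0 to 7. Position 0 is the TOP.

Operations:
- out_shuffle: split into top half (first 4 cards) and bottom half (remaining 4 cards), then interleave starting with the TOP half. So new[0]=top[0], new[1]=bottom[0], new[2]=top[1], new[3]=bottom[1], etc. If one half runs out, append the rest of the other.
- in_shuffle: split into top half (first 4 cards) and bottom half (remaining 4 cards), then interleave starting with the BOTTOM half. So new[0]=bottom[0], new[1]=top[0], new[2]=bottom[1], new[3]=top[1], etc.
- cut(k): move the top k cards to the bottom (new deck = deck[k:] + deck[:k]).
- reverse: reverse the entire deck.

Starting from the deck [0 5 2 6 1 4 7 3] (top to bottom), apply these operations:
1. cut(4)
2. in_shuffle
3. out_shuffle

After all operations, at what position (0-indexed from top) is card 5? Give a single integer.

Answer: 4

Derivation:
After op 1 (cut(4)): [1 4 7 3 0 5 2 6]
After op 2 (in_shuffle): [0 1 5 4 2 7 6 3]
After op 3 (out_shuffle): [0 2 1 7 5 6 4 3]
Card 5 is at position 4.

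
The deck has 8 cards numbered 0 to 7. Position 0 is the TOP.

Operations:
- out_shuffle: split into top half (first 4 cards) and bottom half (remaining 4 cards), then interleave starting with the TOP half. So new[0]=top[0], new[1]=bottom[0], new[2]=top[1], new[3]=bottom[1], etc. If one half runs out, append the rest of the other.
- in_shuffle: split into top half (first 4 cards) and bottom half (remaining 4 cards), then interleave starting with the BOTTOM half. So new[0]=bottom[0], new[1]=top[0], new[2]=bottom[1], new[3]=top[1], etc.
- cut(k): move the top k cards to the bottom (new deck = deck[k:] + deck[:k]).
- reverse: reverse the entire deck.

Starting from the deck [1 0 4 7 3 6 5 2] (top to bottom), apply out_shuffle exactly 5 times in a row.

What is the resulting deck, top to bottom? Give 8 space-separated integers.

Answer: 1 4 3 5 0 7 6 2

Derivation:
After op 1 (out_shuffle): [1 3 0 6 4 5 7 2]
After op 2 (out_shuffle): [1 4 3 5 0 7 6 2]
After op 3 (out_shuffle): [1 0 4 7 3 6 5 2]
After op 4 (out_shuffle): [1 3 0 6 4 5 7 2]
After op 5 (out_shuffle): [1 4 3 5 0 7 6 2]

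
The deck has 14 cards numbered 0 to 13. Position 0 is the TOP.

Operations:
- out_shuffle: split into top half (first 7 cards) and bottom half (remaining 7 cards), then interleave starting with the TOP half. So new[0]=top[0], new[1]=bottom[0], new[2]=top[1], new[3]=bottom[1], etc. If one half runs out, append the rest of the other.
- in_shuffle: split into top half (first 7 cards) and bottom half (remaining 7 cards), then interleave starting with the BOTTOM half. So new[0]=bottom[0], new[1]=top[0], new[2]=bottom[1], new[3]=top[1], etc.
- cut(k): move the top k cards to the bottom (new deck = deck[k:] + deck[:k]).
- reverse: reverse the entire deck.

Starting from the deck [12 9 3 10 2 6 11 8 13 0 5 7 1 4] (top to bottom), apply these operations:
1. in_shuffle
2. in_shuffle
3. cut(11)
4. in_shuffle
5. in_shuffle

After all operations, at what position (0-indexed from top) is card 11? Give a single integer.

After op 1 (in_shuffle): [8 12 13 9 0 3 5 10 7 2 1 6 4 11]
After op 2 (in_shuffle): [10 8 7 12 2 13 1 9 6 0 4 3 11 5]
After op 3 (cut(11)): [3 11 5 10 8 7 12 2 13 1 9 6 0 4]
After op 4 (in_shuffle): [2 3 13 11 1 5 9 10 6 8 0 7 4 12]
After op 5 (in_shuffle): [10 2 6 3 8 13 0 11 7 1 4 5 12 9]
Card 11 is at position 7.

Answer: 7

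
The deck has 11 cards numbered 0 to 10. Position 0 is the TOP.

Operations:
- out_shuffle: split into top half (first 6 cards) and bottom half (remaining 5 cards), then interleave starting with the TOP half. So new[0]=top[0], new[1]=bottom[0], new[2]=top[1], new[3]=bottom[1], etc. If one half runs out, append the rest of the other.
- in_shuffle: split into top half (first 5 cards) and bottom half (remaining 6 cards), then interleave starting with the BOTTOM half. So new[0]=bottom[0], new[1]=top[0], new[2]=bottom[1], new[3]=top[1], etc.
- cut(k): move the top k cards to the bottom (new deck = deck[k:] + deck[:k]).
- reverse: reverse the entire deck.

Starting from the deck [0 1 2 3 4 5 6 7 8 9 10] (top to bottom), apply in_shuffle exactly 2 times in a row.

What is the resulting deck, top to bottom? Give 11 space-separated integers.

After op 1 (in_shuffle): [5 0 6 1 7 2 8 3 9 4 10]
After op 2 (in_shuffle): [2 5 8 0 3 6 9 1 4 7 10]

Answer: 2 5 8 0 3 6 9 1 4 7 10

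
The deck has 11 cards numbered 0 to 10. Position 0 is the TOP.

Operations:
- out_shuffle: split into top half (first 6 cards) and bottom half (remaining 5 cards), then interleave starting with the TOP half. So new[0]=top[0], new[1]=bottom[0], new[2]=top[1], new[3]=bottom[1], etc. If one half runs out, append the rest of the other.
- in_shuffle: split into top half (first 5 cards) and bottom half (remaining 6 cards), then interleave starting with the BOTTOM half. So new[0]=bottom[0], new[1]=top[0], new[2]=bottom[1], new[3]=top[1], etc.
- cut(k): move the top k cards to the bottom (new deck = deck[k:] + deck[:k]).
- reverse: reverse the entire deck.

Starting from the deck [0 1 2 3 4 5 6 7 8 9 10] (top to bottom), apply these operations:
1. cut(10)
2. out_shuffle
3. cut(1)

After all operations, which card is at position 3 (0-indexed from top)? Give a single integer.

After op 1 (cut(10)): [10 0 1 2 3 4 5 6 7 8 9]
After op 2 (out_shuffle): [10 5 0 6 1 7 2 8 3 9 4]
After op 3 (cut(1)): [5 0 6 1 7 2 8 3 9 4 10]
Position 3: card 1.

Answer: 1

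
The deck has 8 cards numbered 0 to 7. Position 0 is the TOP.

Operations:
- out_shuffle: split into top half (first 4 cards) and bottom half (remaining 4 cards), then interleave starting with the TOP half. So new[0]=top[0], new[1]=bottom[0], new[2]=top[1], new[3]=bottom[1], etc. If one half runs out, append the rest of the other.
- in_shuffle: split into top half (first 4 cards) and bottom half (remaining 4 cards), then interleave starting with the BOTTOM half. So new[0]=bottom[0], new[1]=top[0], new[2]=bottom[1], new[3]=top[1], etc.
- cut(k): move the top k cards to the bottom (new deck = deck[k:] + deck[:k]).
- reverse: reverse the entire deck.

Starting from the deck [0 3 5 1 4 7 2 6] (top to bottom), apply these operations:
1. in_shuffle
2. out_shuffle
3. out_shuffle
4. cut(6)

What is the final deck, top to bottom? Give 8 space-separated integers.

Answer: 5 1 4 7 2 6 0 3

Derivation:
After op 1 (in_shuffle): [4 0 7 3 2 5 6 1]
After op 2 (out_shuffle): [4 2 0 5 7 6 3 1]
After op 3 (out_shuffle): [4 7 2 6 0 3 5 1]
After op 4 (cut(6)): [5 1 4 7 2 6 0 3]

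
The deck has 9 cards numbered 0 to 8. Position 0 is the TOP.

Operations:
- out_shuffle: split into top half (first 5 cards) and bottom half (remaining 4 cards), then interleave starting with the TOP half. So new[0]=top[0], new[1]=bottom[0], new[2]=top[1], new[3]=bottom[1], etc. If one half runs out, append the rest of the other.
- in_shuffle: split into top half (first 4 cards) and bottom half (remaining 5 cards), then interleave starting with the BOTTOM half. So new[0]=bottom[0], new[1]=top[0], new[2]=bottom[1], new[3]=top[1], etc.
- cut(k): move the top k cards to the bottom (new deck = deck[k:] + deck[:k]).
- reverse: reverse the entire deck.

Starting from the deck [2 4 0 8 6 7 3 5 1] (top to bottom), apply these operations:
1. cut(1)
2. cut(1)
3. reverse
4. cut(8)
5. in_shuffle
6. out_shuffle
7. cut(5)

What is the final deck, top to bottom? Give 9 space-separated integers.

Answer: 1 4 8 7 5 2 0 6 3

Derivation:
After op 1 (cut(1)): [4 0 8 6 7 3 5 1 2]
After op 2 (cut(1)): [0 8 6 7 3 5 1 2 4]
After op 3 (reverse): [4 2 1 5 3 7 6 8 0]
After op 4 (cut(8)): [0 4 2 1 5 3 7 6 8]
After op 5 (in_shuffle): [5 0 3 4 7 2 6 1 8]
After op 6 (out_shuffle): [5 2 0 6 3 1 4 8 7]
After op 7 (cut(5)): [1 4 8 7 5 2 0 6 3]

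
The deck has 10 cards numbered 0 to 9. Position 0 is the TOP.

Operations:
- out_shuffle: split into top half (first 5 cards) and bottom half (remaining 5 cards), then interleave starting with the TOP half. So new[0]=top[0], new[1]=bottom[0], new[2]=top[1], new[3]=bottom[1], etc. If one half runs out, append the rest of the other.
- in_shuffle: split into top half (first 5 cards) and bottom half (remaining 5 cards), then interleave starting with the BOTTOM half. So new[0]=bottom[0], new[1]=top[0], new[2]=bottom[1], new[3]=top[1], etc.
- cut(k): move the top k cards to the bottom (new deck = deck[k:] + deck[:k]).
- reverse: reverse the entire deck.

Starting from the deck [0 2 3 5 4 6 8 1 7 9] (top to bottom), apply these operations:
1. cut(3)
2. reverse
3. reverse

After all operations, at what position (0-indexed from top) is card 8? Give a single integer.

Answer: 3

Derivation:
After op 1 (cut(3)): [5 4 6 8 1 7 9 0 2 3]
After op 2 (reverse): [3 2 0 9 7 1 8 6 4 5]
After op 3 (reverse): [5 4 6 8 1 7 9 0 2 3]
Card 8 is at position 3.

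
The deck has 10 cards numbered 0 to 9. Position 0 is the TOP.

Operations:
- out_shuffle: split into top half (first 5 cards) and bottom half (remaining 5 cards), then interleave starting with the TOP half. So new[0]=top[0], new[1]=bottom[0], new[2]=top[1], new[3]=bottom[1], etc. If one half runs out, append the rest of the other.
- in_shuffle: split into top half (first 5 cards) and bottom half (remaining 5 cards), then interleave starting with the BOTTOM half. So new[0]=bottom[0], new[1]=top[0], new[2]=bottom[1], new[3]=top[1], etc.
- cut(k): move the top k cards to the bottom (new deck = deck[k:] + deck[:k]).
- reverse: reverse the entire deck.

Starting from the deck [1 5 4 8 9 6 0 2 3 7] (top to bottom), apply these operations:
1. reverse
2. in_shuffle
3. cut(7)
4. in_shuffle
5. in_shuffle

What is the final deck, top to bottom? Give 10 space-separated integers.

Answer: 6 8 2 0 9 3 5 1 7 4

Derivation:
After op 1 (reverse): [7 3 2 0 6 9 8 4 5 1]
After op 2 (in_shuffle): [9 7 8 3 4 2 5 0 1 6]
After op 3 (cut(7)): [0 1 6 9 7 8 3 4 2 5]
After op 4 (in_shuffle): [8 0 3 1 4 6 2 9 5 7]
After op 5 (in_shuffle): [6 8 2 0 9 3 5 1 7 4]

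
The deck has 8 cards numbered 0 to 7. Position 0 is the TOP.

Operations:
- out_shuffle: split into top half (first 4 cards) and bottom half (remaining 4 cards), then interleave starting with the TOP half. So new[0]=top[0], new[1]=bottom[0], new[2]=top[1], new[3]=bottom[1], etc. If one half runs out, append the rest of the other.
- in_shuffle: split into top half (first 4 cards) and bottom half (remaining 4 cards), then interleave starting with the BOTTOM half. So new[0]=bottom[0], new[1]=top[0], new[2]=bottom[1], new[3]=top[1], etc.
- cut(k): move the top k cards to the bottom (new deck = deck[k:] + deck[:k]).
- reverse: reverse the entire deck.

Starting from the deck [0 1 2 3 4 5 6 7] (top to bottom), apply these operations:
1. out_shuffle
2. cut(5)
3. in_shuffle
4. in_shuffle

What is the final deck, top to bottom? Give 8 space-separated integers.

Answer: 5 4 7 6 2 1 0 3

Derivation:
After op 1 (out_shuffle): [0 4 1 5 2 6 3 7]
After op 2 (cut(5)): [6 3 7 0 4 1 5 2]
After op 3 (in_shuffle): [4 6 1 3 5 7 2 0]
After op 4 (in_shuffle): [5 4 7 6 2 1 0 3]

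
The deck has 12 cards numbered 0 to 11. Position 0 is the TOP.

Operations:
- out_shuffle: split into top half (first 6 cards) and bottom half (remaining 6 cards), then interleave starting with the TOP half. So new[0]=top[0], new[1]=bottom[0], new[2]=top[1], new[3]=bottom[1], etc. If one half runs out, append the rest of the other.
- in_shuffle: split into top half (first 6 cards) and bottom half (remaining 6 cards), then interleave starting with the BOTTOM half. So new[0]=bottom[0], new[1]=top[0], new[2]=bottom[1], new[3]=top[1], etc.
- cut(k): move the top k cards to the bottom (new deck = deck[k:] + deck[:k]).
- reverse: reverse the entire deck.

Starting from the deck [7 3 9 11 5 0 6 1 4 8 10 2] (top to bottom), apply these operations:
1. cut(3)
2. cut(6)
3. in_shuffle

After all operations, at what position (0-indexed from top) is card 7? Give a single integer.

Answer: 7

Derivation:
After op 1 (cut(3)): [11 5 0 6 1 4 8 10 2 7 3 9]
After op 2 (cut(6)): [8 10 2 7 3 9 11 5 0 6 1 4]
After op 3 (in_shuffle): [11 8 5 10 0 2 6 7 1 3 4 9]
Card 7 is at position 7.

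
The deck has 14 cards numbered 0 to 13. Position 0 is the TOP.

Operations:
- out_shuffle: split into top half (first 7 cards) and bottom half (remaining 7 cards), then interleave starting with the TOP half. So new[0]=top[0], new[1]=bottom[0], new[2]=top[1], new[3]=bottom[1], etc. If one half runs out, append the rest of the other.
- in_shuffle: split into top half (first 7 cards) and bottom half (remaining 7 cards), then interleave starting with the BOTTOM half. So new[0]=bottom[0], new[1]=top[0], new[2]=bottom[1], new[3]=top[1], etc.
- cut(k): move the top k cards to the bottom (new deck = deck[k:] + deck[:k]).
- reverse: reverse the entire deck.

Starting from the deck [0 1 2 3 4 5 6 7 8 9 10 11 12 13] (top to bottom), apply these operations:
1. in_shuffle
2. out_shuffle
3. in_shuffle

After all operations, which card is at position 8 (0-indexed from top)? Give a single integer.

After op 1 (in_shuffle): [7 0 8 1 9 2 10 3 11 4 12 5 13 6]
After op 2 (out_shuffle): [7 3 0 11 8 4 1 12 9 5 2 13 10 6]
After op 3 (in_shuffle): [12 7 9 3 5 0 2 11 13 8 10 4 6 1]
Position 8: card 13.

Answer: 13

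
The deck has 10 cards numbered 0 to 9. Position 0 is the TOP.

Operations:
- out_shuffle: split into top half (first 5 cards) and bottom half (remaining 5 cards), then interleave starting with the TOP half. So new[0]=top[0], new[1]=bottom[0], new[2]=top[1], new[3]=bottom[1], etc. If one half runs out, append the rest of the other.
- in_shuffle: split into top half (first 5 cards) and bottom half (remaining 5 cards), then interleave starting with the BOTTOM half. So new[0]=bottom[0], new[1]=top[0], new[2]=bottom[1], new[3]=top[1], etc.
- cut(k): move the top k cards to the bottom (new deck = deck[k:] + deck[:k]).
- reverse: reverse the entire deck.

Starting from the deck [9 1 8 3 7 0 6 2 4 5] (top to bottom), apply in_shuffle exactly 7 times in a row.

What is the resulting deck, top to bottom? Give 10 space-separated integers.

After op 1 (in_shuffle): [0 9 6 1 2 8 4 3 5 7]
After op 2 (in_shuffle): [8 0 4 9 3 6 5 1 7 2]
After op 3 (in_shuffle): [6 8 5 0 1 4 7 9 2 3]
After op 4 (in_shuffle): [4 6 7 8 9 5 2 0 3 1]
After op 5 (in_shuffle): [5 4 2 6 0 7 3 8 1 9]
After op 6 (in_shuffle): [7 5 3 4 8 2 1 6 9 0]
After op 7 (in_shuffle): [2 7 1 5 6 3 9 4 0 8]

Answer: 2 7 1 5 6 3 9 4 0 8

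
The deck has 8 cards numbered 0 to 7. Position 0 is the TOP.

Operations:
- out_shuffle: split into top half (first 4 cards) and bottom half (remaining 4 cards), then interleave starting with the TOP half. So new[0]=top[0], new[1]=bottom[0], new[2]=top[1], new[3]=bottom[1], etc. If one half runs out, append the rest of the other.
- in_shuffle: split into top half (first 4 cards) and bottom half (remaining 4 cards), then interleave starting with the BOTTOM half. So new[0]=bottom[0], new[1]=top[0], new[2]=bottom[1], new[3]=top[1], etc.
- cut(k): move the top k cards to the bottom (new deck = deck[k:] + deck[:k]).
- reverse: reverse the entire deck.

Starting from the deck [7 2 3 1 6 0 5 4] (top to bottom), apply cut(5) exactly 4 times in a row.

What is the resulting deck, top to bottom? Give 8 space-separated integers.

Answer: 6 0 5 4 7 2 3 1

Derivation:
After op 1 (cut(5)): [0 5 4 7 2 3 1 6]
After op 2 (cut(5)): [3 1 6 0 5 4 7 2]
After op 3 (cut(5)): [4 7 2 3 1 6 0 5]
After op 4 (cut(5)): [6 0 5 4 7 2 3 1]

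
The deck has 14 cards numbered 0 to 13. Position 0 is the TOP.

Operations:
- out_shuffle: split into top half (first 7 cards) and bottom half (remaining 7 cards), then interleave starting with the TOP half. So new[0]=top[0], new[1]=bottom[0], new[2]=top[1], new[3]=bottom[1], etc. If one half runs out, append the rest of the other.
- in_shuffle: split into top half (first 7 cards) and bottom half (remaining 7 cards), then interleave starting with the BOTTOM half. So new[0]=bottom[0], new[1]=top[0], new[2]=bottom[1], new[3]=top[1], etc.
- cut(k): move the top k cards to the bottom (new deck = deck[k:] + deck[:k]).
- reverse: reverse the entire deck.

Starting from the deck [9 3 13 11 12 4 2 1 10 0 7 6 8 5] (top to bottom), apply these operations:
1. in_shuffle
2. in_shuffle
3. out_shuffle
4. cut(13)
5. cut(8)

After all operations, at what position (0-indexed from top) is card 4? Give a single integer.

After op 1 (in_shuffle): [1 9 10 3 0 13 7 11 6 12 8 4 5 2]
After op 2 (in_shuffle): [11 1 6 9 12 10 8 3 4 0 5 13 2 7]
After op 3 (out_shuffle): [11 3 1 4 6 0 9 5 12 13 10 2 8 7]
After op 4 (cut(13)): [7 11 3 1 4 6 0 9 5 12 13 10 2 8]
After op 5 (cut(8)): [5 12 13 10 2 8 7 11 3 1 4 6 0 9]
Card 4 is at position 10.

Answer: 10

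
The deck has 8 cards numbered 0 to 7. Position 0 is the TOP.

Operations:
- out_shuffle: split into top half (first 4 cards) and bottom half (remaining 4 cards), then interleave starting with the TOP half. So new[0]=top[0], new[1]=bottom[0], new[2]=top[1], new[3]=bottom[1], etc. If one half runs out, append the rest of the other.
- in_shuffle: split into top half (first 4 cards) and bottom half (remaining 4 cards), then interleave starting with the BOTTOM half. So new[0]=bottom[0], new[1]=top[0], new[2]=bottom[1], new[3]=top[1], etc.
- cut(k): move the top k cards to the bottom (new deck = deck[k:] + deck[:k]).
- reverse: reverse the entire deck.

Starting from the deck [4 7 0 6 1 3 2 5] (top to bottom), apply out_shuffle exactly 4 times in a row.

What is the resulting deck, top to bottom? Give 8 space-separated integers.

Answer: 4 1 7 3 0 2 6 5

Derivation:
After op 1 (out_shuffle): [4 1 7 3 0 2 6 5]
After op 2 (out_shuffle): [4 0 1 2 7 6 3 5]
After op 3 (out_shuffle): [4 7 0 6 1 3 2 5]
After op 4 (out_shuffle): [4 1 7 3 0 2 6 5]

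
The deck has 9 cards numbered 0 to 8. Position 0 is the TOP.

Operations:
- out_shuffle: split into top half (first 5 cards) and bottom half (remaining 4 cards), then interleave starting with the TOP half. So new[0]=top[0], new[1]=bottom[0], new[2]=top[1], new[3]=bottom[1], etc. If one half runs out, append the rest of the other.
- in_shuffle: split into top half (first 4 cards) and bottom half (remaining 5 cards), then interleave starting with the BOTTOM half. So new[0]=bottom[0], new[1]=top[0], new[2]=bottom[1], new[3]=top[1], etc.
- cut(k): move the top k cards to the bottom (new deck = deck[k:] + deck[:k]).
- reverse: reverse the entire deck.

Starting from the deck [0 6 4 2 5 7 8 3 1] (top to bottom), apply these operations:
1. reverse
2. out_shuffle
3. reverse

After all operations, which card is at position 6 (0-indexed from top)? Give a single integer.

After op 1 (reverse): [1 3 8 7 5 2 4 6 0]
After op 2 (out_shuffle): [1 2 3 4 8 6 7 0 5]
After op 3 (reverse): [5 0 7 6 8 4 3 2 1]
Position 6: card 3.

Answer: 3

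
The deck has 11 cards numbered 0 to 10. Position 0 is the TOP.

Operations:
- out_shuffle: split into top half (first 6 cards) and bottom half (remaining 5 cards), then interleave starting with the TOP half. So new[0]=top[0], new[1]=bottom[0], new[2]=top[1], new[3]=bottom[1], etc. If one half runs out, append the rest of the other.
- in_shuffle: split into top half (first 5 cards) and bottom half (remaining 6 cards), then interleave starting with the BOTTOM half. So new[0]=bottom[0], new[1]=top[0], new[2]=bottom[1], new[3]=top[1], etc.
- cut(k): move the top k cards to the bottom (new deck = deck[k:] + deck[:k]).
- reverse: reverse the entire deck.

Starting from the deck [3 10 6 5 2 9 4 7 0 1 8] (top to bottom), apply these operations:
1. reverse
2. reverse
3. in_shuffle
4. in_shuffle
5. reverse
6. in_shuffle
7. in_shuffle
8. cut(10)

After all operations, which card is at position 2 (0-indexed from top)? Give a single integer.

Answer: 4

Derivation:
After op 1 (reverse): [8 1 0 7 4 9 2 5 6 10 3]
After op 2 (reverse): [3 10 6 5 2 9 4 7 0 1 8]
After op 3 (in_shuffle): [9 3 4 10 7 6 0 5 1 2 8]
After op 4 (in_shuffle): [6 9 0 3 5 4 1 10 2 7 8]
After op 5 (reverse): [8 7 2 10 1 4 5 3 0 9 6]
After op 6 (in_shuffle): [4 8 5 7 3 2 0 10 9 1 6]
After op 7 (in_shuffle): [2 4 0 8 10 5 9 7 1 3 6]
After op 8 (cut(10)): [6 2 4 0 8 10 5 9 7 1 3]
Position 2: card 4.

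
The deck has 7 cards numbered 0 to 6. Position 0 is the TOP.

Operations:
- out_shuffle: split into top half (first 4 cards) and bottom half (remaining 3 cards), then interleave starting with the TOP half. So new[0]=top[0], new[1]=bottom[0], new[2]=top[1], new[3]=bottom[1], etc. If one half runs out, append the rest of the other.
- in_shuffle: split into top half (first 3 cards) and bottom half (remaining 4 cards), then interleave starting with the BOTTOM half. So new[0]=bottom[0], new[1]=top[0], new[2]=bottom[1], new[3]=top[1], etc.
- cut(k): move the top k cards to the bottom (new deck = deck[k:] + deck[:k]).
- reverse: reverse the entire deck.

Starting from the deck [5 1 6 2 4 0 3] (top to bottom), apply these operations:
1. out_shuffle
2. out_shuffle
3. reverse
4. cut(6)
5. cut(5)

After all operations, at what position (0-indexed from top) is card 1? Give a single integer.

After op 1 (out_shuffle): [5 4 1 0 6 3 2]
After op 2 (out_shuffle): [5 6 4 3 1 2 0]
After op 3 (reverse): [0 2 1 3 4 6 5]
After op 4 (cut(6)): [5 0 2 1 3 4 6]
After op 5 (cut(5)): [4 6 5 0 2 1 3]
Card 1 is at position 5.

Answer: 5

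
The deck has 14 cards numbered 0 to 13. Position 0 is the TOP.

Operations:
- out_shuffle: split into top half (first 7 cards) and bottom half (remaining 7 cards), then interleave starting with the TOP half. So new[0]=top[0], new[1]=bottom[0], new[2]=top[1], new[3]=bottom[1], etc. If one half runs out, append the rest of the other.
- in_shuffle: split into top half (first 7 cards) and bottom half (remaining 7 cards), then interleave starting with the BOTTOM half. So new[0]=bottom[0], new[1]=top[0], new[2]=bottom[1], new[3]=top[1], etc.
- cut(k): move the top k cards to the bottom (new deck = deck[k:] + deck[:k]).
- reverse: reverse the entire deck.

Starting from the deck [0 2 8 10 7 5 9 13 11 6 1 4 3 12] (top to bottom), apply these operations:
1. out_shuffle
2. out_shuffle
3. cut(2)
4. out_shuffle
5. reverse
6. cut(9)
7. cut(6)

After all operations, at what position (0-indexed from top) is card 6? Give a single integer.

Answer: 9

Derivation:
After op 1 (out_shuffle): [0 13 2 11 8 6 10 1 7 4 5 3 9 12]
After op 2 (out_shuffle): [0 1 13 7 2 4 11 5 8 3 6 9 10 12]
After op 3 (cut(2)): [13 7 2 4 11 5 8 3 6 9 10 12 0 1]
After op 4 (out_shuffle): [13 3 7 6 2 9 4 10 11 12 5 0 8 1]
After op 5 (reverse): [1 8 0 5 12 11 10 4 9 2 6 7 3 13]
After op 6 (cut(9)): [2 6 7 3 13 1 8 0 5 12 11 10 4 9]
After op 7 (cut(6)): [8 0 5 12 11 10 4 9 2 6 7 3 13 1]
Card 6 is at position 9.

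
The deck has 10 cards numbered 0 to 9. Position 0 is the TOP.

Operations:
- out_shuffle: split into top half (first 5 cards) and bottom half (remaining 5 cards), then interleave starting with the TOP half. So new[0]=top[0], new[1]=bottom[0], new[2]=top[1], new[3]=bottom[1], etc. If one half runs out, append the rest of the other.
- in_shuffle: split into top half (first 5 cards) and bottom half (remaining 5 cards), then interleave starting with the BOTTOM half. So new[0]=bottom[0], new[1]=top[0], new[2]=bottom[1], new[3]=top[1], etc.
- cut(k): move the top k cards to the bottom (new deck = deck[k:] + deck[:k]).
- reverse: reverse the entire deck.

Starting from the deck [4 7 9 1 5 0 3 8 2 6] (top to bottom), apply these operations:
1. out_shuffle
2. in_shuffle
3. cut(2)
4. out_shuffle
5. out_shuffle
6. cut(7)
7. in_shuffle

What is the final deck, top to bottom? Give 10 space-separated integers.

After op 1 (out_shuffle): [4 0 7 3 9 8 1 2 5 6]
After op 2 (in_shuffle): [8 4 1 0 2 7 5 3 6 9]
After op 3 (cut(2)): [1 0 2 7 5 3 6 9 8 4]
After op 4 (out_shuffle): [1 3 0 6 2 9 7 8 5 4]
After op 5 (out_shuffle): [1 9 3 7 0 8 6 5 2 4]
After op 6 (cut(7)): [5 2 4 1 9 3 7 0 8 6]
After op 7 (in_shuffle): [3 5 7 2 0 4 8 1 6 9]

Answer: 3 5 7 2 0 4 8 1 6 9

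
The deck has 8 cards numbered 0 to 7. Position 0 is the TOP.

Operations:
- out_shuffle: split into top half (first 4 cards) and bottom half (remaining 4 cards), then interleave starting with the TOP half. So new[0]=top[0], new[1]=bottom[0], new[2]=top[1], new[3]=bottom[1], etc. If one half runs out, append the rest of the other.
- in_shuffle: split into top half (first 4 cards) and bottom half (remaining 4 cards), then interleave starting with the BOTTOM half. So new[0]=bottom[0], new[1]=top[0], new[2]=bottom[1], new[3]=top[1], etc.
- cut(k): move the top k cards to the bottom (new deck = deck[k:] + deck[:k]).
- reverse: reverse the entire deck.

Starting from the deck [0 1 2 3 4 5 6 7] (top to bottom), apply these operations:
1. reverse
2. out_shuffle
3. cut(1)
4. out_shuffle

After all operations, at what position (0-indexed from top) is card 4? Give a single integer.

Answer: 3

Derivation:
After op 1 (reverse): [7 6 5 4 3 2 1 0]
After op 2 (out_shuffle): [7 3 6 2 5 1 4 0]
After op 3 (cut(1)): [3 6 2 5 1 4 0 7]
After op 4 (out_shuffle): [3 1 6 4 2 0 5 7]
Card 4 is at position 3.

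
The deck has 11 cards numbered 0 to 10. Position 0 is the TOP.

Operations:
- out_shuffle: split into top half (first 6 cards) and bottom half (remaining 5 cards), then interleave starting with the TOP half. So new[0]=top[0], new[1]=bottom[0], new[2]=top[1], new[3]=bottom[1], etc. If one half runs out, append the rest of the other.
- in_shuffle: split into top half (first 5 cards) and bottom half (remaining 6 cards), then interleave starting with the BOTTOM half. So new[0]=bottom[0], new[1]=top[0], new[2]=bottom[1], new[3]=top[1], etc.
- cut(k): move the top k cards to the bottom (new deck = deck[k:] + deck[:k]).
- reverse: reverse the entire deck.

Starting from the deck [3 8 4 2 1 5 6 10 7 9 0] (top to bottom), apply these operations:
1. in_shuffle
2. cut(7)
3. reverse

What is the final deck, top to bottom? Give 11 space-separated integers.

After op 1 (in_shuffle): [5 3 6 8 10 4 7 2 9 1 0]
After op 2 (cut(7)): [2 9 1 0 5 3 6 8 10 4 7]
After op 3 (reverse): [7 4 10 8 6 3 5 0 1 9 2]

Answer: 7 4 10 8 6 3 5 0 1 9 2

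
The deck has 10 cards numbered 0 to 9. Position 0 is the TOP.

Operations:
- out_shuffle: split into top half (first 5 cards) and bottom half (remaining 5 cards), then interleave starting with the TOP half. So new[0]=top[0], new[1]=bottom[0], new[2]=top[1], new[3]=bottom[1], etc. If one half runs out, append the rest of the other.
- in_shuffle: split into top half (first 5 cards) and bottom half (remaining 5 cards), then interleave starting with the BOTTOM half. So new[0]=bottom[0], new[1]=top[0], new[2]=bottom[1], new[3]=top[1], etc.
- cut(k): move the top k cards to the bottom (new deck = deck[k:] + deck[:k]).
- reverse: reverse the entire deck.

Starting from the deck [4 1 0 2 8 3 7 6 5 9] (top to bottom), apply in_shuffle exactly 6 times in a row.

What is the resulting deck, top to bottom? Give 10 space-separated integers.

Answer: 8 9 2 5 0 6 1 7 4 3

Derivation:
After op 1 (in_shuffle): [3 4 7 1 6 0 5 2 9 8]
After op 2 (in_shuffle): [0 3 5 4 2 7 9 1 8 6]
After op 3 (in_shuffle): [7 0 9 3 1 5 8 4 6 2]
After op 4 (in_shuffle): [5 7 8 0 4 9 6 3 2 1]
After op 5 (in_shuffle): [9 5 6 7 3 8 2 0 1 4]
After op 6 (in_shuffle): [8 9 2 5 0 6 1 7 4 3]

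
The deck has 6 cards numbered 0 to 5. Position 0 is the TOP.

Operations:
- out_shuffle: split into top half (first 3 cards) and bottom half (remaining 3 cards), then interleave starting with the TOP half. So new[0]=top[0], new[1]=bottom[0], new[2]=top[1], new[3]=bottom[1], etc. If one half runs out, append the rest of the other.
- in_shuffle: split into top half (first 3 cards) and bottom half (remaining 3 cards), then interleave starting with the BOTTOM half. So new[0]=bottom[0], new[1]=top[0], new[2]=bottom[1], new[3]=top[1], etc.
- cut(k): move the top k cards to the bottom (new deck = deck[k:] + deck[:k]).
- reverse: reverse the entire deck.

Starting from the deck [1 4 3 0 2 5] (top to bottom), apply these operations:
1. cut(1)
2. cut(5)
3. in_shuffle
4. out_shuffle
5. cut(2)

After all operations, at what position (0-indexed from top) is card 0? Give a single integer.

Answer: 4

Derivation:
After op 1 (cut(1)): [4 3 0 2 5 1]
After op 2 (cut(5)): [1 4 3 0 2 5]
After op 3 (in_shuffle): [0 1 2 4 5 3]
After op 4 (out_shuffle): [0 4 1 5 2 3]
After op 5 (cut(2)): [1 5 2 3 0 4]
Card 0 is at position 4.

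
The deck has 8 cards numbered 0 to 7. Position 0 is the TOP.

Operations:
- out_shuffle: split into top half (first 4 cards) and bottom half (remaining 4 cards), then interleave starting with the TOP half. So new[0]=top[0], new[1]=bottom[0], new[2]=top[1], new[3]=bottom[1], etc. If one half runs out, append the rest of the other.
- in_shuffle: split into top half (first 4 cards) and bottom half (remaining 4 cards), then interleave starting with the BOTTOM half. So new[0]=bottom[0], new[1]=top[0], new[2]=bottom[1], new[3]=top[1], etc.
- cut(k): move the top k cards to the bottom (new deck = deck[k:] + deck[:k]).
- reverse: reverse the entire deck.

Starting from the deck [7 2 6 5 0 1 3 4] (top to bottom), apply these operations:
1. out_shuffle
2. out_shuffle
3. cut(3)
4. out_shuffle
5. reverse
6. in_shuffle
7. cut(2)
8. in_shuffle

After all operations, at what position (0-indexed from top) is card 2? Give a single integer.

After op 1 (out_shuffle): [7 0 2 1 6 3 5 4]
After op 2 (out_shuffle): [7 6 0 3 2 5 1 4]
After op 3 (cut(3)): [3 2 5 1 4 7 6 0]
After op 4 (out_shuffle): [3 4 2 7 5 6 1 0]
After op 5 (reverse): [0 1 6 5 7 2 4 3]
After op 6 (in_shuffle): [7 0 2 1 4 6 3 5]
After op 7 (cut(2)): [2 1 4 6 3 5 7 0]
After op 8 (in_shuffle): [3 2 5 1 7 4 0 6]
Card 2 is at position 1.

Answer: 1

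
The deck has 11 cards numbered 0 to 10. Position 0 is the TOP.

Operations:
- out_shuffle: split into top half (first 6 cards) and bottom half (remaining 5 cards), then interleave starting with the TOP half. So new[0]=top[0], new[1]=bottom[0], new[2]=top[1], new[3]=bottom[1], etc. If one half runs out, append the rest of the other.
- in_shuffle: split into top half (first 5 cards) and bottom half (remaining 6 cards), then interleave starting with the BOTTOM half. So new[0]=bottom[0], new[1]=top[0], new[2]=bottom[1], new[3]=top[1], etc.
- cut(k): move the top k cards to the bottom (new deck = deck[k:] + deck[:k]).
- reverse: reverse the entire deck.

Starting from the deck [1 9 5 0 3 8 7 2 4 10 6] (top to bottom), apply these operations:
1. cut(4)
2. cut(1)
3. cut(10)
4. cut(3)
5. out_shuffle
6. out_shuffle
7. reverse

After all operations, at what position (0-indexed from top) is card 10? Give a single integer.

Answer: 2

Derivation:
After op 1 (cut(4)): [3 8 7 2 4 10 6 1 9 5 0]
After op 2 (cut(1)): [8 7 2 4 10 6 1 9 5 0 3]
After op 3 (cut(10)): [3 8 7 2 4 10 6 1 9 5 0]
After op 4 (cut(3)): [2 4 10 6 1 9 5 0 3 8 7]
After op 5 (out_shuffle): [2 5 4 0 10 3 6 8 1 7 9]
After op 6 (out_shuffle): [2 6 5 8 4 1 0 7 10 9 3]
After op 7 (reverse): [3 9 10 7 0 1 4 8 5 6 2]
Card 10 is at position 2.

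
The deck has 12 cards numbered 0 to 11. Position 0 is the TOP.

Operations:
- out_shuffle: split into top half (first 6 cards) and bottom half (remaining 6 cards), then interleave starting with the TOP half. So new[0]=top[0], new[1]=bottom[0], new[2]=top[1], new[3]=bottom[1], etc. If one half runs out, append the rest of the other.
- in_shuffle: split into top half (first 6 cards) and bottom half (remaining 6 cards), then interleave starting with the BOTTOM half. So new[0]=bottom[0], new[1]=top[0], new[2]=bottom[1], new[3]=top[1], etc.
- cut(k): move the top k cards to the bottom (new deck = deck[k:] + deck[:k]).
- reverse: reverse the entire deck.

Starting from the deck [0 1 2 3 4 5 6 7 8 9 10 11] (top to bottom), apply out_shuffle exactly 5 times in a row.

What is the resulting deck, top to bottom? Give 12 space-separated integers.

After op 1 (out_shuffle): [0 6 1 7 2 8 3 9 4 10 5 11]
After op 2 (out_shuffle): [0 3 6 9 1 4 7 10 2 5 8 11]
After op 3 (out_shuffle): [0 7 3 10 6 2 9 5 1 8 4 11]
After op 4 (out_shuffle): [0 9 7 5 3 1 10 8 6 4 2 11]
After op 5 (out_shuffle): [0 10 9 8 7 6 5 4 3 2 1 11]

Answer: 0 10 9 8 7 6 5 4 3 2 1 11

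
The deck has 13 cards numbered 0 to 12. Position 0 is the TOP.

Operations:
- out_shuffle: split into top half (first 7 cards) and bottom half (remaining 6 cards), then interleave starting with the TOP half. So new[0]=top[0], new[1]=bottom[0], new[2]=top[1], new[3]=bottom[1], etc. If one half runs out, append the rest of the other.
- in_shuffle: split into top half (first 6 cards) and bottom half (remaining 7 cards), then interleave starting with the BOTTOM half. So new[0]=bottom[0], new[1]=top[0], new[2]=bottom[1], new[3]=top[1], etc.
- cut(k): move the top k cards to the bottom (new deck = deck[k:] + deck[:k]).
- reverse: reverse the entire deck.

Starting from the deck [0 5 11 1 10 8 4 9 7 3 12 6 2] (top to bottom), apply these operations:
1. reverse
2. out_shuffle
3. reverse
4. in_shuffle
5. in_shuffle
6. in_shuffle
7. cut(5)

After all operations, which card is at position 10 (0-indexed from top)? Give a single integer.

After op 1 (reverse): [2 6 12 3 7 9 4 8 10 1 11 5 0]
After op 2 (out_shuffle): [2 8 6 10 12 1 3 11 7 5 9 0 4]
After op 3 (reverse): [4 0 9 5 7 11 3 1 12 10 6 8 2]
After op 4 (in_shuffle): [3 4 1 0 12 9 10 5 6 7 8 11 2]
After op 5 (in_shuffle): [10 3 5 4 6 1 7 0 8 12 11 9 2]
After op 6 (in_shuffle): [7 10 0 3 8 5 12 4 11 6 9 1 2]
After op 7 (cut(5)): [5 12 4 11 6 9 1 2 7 10 0 3 8]
Position 10: card 0.

Answer: 0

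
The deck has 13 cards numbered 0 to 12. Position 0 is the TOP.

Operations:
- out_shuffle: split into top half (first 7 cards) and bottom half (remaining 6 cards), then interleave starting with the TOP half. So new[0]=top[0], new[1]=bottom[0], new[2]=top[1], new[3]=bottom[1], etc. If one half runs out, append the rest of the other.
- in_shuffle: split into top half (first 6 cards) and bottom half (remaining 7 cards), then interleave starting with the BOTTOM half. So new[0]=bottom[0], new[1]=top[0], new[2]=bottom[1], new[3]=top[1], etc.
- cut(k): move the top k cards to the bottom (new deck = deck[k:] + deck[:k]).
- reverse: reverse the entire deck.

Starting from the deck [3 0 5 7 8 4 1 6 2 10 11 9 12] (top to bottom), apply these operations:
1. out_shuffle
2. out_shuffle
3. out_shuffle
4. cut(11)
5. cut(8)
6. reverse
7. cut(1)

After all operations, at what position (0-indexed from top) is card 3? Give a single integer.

After op 1 (out_shuffle): [3 6 0 2 5 10 7 11 8 9 4 12 1]
After op 2 (out_shuffle): [3 11 6 8 0 9 2 4 5 12 10 1 7]
After op 3 (out_shuffle): [3 4 11 5 6 12 8 10 0 1 9 7 2]
After op 4 (cut(11)): [7 2 3 4 11 5 6 12 8 10 0 1 9]
After op 5 (cut(8)): [8 10 0 1 9 7 2 3 4 11 5 6 12]
After op 6 (reverse): [12 6 5 11 4 3 2 7 9 1 0 10 8]
After op 7 (cut(1)): [6 5 11 4 3 2 7 9 1 0 10 8 12]
Card 3 is at position 4.

Answer: 4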